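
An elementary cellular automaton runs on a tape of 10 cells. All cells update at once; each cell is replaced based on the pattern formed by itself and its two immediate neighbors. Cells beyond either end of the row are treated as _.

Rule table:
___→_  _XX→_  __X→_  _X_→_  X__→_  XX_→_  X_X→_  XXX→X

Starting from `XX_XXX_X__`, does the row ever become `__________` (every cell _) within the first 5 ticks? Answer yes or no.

yes

tick 1: ____X_____
tick 2: __________
all cells are _ at tick 2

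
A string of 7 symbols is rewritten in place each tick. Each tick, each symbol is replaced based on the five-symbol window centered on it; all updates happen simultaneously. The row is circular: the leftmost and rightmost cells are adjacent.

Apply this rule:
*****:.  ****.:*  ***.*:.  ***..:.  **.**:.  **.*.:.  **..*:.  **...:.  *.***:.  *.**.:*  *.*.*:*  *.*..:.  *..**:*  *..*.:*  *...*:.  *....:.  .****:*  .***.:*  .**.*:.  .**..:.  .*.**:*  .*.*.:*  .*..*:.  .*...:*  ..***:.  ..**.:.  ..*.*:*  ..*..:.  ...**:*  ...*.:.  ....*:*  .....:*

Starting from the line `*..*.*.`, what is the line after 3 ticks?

tick 1: ..*****
tick 2: .*.*.*.
tick 3: *****..

*****..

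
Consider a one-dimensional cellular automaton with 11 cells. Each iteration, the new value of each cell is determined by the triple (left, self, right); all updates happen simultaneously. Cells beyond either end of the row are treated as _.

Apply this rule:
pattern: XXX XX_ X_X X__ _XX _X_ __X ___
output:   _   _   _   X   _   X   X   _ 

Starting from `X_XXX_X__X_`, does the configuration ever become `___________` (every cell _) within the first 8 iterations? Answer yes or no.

no

iteration 1: X_____XXXXX
iteration 2: XX___X_____
iteration 3: __X_XXX____
iteration 4: _XX____X___
iteration 5: X__X__XXX__
iteration 6: XXXXXX___X_
iteration 7: ______X_XXX
iteration 8: _____XX____
iteration 8 is _____XX____, still not uniform _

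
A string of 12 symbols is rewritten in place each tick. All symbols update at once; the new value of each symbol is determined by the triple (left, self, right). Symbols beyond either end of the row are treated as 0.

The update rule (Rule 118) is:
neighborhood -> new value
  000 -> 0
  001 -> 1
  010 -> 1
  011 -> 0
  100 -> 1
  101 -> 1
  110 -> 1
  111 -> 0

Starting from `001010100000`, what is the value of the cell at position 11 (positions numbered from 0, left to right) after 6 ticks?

1

011111110000
100000011000
110000101100
011001110110
101110011011
110011101101
position 11 holds 1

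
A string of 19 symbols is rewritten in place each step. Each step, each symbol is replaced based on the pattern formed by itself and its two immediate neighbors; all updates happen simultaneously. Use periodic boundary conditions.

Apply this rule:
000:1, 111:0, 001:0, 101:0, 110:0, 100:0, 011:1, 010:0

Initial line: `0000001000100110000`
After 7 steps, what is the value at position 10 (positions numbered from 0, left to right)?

1

step 1: 1111100010000100111
step 2: 0000001000110000100
step 3: 1111100010100110001
step 4: 0000001000000100101
step 5: 0111100011110000000
step 6: 0100001010000111111
step 7: 0001100000110100000
position 10 holds 1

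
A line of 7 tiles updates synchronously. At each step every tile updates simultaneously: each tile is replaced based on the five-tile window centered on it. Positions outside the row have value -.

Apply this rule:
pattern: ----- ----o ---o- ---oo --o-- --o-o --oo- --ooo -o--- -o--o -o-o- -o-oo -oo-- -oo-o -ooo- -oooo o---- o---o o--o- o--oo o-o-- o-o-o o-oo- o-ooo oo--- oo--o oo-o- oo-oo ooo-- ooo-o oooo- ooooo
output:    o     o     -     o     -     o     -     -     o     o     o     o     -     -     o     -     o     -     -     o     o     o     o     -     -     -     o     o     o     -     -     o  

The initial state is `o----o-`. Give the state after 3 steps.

step 1: -ooo--o
step 2: o-oo---
step 3: ooo--oo

ooo--oo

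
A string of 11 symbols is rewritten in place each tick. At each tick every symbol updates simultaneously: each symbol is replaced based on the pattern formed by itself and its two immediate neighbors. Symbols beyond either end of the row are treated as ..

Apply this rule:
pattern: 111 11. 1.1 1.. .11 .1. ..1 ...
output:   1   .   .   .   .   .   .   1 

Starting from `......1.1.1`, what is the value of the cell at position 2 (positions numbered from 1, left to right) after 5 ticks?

.

tick 1: 11111......
tick 2: .111..11111
tick 3: ..1....111.
tick 4: 1...11..1..
tick 5: ..1.......1
position 2 holds .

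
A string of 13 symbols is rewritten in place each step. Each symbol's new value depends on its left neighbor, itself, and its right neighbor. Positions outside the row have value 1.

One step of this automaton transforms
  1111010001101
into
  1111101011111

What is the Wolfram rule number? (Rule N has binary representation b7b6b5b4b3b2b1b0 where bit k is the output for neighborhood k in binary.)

250

position 0: 111 → 1  (bit 7 = 1)
position 3: 110 → 1  (bit 6 = 1)
position 4: 101 → 1  (bit 5 = 1)
position 6: 100 → 1  (bit 4 = 1)
position 9: 011 → 1  (bit 3 = 1)
position 5: 010 → 0  (bit 2 = 0)
position 8: 001 → 1  (bit 1 = 1)
position 7: 000 → 0  (bit 0 = 0)
bits b7..b0 = 11111010 = 250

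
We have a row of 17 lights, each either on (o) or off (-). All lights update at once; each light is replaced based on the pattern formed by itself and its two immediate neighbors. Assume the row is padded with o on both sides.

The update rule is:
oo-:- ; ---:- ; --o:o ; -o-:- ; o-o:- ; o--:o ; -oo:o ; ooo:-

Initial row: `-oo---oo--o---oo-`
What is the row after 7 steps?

step 1: -o-o-oo-oo-o-oo--
step 2: -----o--o----o-oo
step 3: o---o-oo-o--o--o-
step 4: -o-o--o---oo-oo--
step 5: ----oo-o-oo--o-oo
step 6: o--oo----o-oo--o-
step 7: -ooo-o--o--o-oo--

-ooo-o--o--o-oo--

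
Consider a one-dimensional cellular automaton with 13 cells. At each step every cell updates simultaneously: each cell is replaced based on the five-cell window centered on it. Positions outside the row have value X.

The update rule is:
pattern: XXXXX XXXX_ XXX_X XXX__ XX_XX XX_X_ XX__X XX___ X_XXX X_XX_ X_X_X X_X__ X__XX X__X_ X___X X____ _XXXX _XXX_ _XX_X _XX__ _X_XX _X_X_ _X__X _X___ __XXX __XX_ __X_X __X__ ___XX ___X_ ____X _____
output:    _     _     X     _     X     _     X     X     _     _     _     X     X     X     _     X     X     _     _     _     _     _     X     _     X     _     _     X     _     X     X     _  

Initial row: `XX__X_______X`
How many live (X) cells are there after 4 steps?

6

__XXX_X___X_X
XXX_X_X__X___
__X___XXXX___
XXX___XX__X__
count of X: 6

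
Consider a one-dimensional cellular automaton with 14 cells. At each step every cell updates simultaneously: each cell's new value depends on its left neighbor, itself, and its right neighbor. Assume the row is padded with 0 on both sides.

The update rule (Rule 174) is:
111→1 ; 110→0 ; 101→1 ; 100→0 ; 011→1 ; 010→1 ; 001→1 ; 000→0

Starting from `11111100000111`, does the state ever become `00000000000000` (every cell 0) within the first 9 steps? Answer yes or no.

11111000001110
11110000011100
11100000111000
11000001110000
10000011100000
10000111000000
10001110000000
10011100000000
10111000000000
step 9 is 10111000000000, still not uniform 0

no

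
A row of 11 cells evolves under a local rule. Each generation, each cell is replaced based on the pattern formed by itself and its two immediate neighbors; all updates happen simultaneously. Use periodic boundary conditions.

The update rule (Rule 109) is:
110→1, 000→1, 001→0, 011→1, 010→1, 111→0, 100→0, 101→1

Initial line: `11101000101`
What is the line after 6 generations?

00111010111
00101111101
00111000111
00101010101
00111111111
00100000001

00100000001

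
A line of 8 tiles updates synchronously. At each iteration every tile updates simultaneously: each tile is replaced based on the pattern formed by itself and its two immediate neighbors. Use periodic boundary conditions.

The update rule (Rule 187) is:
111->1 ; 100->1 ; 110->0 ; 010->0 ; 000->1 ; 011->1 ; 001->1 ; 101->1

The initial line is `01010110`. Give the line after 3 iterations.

iteration 1: 10101101
iteration 2: 01011011
iteration 3: 10110110

10110110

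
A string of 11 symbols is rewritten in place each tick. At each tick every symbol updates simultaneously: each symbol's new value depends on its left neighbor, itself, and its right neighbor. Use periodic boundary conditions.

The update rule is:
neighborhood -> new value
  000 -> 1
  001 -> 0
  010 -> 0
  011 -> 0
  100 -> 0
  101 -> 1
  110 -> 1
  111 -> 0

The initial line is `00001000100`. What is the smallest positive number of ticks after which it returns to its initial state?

11

tick 1: 11100010001
tick 2: 00101000100
tick 3: 10010010001
tick 4: 10000000100
tick 5: 00111110000
tick 6: 10000010111
tick 7: 10111001000
tick 8: 01001000010
tick 9: 00000011000
tick 10: 11111001011
tick 11: 00001000100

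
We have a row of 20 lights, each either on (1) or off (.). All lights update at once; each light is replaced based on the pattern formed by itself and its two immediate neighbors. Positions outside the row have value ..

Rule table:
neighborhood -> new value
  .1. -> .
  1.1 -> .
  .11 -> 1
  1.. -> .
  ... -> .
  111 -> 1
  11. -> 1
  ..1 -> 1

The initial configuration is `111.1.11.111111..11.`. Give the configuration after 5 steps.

111...11.111111.111.
111..111.111111.111.
111.1111.111111.111.
111.1111.111111.111.  (fixed point — unchanged through step 5)

111.1111.111111.111.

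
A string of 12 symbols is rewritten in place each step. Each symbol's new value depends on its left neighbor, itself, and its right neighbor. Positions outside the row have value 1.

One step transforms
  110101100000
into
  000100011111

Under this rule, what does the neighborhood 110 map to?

At position 1 the neighborhood is 110; the next row has 0 there.

0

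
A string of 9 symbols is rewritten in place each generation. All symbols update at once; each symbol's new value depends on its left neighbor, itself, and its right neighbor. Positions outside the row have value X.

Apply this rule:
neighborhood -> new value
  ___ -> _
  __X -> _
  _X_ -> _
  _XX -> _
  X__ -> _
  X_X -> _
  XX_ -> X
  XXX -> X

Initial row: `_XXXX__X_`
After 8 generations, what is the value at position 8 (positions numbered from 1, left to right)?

_

__XXX____
___XX____
____X____
_________
_________  (fixed point — unchanged through generation 8)
position 8 holds _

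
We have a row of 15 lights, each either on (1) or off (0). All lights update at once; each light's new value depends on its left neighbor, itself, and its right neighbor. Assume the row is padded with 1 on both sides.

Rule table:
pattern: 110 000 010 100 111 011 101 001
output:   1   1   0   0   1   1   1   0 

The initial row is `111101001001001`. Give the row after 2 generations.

111110000000001
111110111111101

111110111111101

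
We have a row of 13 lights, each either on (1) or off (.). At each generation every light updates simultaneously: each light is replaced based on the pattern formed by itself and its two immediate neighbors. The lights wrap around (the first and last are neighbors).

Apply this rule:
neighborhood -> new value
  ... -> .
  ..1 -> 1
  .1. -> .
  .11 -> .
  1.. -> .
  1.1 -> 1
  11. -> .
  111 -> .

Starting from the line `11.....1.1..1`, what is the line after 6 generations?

.1.1..1......

......1.1..1.
.....1.1..1..
....1.1..1...
...1.1..1....
..1.1..1.....
.1.1..1......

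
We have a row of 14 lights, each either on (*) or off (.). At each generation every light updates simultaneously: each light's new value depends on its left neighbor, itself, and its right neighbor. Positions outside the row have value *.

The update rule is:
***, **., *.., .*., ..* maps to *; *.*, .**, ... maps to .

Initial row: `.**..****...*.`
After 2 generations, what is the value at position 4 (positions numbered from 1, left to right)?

..***.****.**.
**.**..***..*.
position 4 holds *

*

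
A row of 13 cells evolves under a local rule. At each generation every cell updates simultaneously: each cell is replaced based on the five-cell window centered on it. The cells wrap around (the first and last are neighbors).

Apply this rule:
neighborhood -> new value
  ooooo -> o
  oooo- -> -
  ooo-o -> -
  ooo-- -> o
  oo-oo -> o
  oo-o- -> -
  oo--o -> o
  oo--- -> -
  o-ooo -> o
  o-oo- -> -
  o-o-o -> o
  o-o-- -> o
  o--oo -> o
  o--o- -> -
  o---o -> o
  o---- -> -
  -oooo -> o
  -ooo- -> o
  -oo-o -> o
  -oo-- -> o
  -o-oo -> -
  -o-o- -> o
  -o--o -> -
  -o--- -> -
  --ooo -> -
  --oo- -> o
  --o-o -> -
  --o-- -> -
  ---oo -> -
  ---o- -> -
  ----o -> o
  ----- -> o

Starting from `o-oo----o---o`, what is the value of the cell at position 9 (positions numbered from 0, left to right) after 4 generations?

-

generation 1: oo-o--o---o-o
generation 2: o--o----o---o
generation 3: oo----o---o-o
generation 4: oo--o---o---o
position 9 holds -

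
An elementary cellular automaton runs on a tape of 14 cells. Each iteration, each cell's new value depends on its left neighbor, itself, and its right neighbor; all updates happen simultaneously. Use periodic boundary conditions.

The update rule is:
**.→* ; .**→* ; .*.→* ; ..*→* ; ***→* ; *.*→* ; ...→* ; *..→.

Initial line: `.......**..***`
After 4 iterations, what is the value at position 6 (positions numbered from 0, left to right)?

*

.********.****
**************
**************  (fixed point — unchanged through iteration 4)
position 6 holds *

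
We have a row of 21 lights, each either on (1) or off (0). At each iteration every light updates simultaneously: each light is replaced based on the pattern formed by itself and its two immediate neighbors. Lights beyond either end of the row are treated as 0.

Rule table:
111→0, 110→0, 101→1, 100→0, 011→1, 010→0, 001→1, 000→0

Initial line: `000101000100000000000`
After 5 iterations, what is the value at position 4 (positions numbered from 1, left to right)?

001010001000000000000
010100010000000000000
101000100000000000000
010001000000000000000
100010000000000000000
position 4 holds 0

0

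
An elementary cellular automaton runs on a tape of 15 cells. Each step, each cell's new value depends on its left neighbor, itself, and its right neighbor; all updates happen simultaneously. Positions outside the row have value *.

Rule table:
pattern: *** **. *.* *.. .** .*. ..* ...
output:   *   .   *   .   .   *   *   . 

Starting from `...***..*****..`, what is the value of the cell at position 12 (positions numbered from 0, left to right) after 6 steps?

step 1: ..*.*..*.***..*
step 2: .****.***.*..*.
step 3: *.**.*.*.**.***
step 4: .*..*****..*.**
step 5: **.*.***..***.*
step 6: *.***.*..*.*.*.
position 12 holds .

.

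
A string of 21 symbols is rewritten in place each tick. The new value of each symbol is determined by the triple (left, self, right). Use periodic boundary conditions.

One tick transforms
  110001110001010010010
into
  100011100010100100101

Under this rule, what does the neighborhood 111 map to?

1

At position 6 the neighborhood is 111; the next row has 1 there.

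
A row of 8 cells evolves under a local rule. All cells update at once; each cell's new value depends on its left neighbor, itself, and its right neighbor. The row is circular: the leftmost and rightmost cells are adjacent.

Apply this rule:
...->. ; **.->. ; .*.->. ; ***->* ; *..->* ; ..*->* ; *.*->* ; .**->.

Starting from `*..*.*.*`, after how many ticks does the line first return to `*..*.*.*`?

2

.**.*.*.
*..*.*.*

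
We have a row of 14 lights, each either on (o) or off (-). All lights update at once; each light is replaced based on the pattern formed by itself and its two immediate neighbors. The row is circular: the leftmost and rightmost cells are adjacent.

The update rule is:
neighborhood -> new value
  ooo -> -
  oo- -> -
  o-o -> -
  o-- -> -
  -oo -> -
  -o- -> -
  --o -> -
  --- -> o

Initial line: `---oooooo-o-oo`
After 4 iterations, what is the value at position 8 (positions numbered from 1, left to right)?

o

-o------------
---ooooooooooo
-o------------  (repeats iteration 1; period 2)
iteration 4: ---ooooooooooo
position 8 holds o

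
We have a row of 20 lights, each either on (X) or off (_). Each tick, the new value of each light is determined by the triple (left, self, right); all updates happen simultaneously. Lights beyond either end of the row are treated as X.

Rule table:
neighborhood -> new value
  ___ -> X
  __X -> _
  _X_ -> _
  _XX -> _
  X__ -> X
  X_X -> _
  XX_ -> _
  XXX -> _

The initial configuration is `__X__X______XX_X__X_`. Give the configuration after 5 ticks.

tick 1: X__X__XXXXX_____X___
tick 2: _X__X______XXXX__XX_
tick 3: __X__XXXXX_____X____
tick 4: X__X______XXXX__XXX_
tick 5: _X__XXXXX_____X_____

_X__XXXXX_____X_____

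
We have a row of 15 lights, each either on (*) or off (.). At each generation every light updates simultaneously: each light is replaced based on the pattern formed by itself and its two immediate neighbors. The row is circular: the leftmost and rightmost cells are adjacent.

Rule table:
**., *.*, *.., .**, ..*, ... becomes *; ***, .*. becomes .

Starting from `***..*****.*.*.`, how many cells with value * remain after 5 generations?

generation 1: *.****...**.*.*
generation 2: ***..*******.**
generation 3: ..****.....***.
generation 4: ***..*******.**  (repeats generation 2; period 2)
generation 5: ..****.....***.
count of *: 7

7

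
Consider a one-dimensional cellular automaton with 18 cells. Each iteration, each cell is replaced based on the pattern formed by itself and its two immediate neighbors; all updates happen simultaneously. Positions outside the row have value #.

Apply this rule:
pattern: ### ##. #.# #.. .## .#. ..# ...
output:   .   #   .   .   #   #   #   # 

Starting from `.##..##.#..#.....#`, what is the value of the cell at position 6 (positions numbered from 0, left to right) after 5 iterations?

.##.###.#.##.#####
.##.#.#.#.##.#....
.##.#.#.#.##.#.###
.##.#.#.#.##.#.#..
.##.#.#.#.##.#.#.#
position 6 holds #

#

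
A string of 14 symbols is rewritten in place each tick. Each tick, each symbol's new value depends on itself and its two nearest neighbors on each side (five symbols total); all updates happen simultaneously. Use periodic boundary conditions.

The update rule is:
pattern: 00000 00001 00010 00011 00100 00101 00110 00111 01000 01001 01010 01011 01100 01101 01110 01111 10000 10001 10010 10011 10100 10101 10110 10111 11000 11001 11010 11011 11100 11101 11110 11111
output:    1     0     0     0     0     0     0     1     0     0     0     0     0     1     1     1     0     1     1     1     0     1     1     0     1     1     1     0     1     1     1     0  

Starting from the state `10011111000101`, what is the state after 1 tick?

01111011110001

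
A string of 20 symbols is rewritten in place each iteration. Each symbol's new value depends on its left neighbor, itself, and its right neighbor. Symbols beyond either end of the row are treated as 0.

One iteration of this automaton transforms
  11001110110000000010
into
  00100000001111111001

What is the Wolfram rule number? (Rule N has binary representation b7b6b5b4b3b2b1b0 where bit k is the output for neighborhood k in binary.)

position 5: 111 → 0  (bit 7 = 0)
position 1: 110 → 0  (bit 6 = 0)
position 7: 101 → 0  (bit 5 = 0)
position 2: 100 → 1  (bit 4 = 1)
position 0: 011 → 0  (bit 3 = 0)
position 18: 010 → 0  (bit 2 = 0)
position 3: 001 → 0  (bit 1 = 0)
position 11: 000 → 1  (bit 0 = 1)
bits b7..b0 = 00010001 = 17

17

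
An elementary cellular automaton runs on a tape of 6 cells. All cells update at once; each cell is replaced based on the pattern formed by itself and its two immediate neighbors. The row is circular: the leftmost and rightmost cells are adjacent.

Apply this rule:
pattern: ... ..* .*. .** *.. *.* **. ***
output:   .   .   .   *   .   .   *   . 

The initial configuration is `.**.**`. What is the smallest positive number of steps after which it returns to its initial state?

1

step 1: .**.**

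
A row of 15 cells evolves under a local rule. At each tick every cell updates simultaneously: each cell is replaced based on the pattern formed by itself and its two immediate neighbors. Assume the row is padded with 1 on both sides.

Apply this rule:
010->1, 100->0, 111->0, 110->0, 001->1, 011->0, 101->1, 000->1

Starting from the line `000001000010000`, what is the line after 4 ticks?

011111011110111
100000100001000
001111101111011
010000010000100

010000010000100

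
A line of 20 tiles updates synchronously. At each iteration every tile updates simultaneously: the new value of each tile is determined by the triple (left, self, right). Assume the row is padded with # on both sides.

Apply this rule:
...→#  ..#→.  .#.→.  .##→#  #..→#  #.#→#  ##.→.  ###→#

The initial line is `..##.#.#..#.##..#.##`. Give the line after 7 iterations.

#.#.#.#.#.#.########

#.#.#.#.#..##.#..###
.#.#.#.#.#.#.#.#.###
#.#.#.#.#.#.#.#.####
.#.#.#.#.#.#.#.#####
#.#.#.#.#.#.#.######
.#.#.#.#.#.#.#######
#.#.#.#.#.#.########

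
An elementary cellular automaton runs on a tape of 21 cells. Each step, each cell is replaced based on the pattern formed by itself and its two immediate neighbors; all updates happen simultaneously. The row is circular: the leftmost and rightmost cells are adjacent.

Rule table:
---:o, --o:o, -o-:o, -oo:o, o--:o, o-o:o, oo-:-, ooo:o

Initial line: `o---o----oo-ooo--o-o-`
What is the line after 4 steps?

oooooooooo-ooo-oooooo
ooooooooo-ooo-ooooooo
oooooooo-ooo-oooooooo
ooooooo-ooo-ooooooooo

ooooooo-ooo-ooooooooo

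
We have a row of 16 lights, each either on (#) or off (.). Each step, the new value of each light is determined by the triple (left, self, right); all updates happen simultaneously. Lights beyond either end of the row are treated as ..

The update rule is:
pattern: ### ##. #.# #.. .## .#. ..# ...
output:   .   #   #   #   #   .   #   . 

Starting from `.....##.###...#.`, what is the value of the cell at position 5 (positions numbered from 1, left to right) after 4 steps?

.

step 1: ....#####.##.#.#
step 2: ...##...#####.#.
step 3: ..####.##...##.#
step 4: .##..#####.####.
position 5 holds .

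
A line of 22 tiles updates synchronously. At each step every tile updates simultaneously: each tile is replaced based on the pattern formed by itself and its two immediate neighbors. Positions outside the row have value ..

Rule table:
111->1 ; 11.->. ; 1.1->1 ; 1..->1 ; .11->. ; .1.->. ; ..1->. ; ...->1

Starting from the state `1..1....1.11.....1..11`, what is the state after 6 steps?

1..1..1..1.11..1..1.11

.1..111..1..1111..1...
..1..1.1..1..11.1..111
1..1..1.1..1...1.1..1.
.1..1..1.1..11..1.1..1
..1..1..1.1...1..1.1..
1..1..1..1.11..1..1.11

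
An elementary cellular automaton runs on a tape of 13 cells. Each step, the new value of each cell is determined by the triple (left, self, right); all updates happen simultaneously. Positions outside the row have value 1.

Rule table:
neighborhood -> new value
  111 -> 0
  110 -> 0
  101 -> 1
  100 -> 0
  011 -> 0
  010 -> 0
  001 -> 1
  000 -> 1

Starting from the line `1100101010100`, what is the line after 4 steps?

step 1: 0001010101001
step 2: 0110101010010
step 3: 1001010100101
step 4: 0010101001010

0010101001010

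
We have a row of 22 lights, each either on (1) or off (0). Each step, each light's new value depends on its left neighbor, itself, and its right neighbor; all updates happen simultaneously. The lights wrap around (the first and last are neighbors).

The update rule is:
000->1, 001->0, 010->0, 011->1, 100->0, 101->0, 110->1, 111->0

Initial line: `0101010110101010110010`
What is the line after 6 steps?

0100000110001000110000

step 1: 0000000110000000110000
step 2: 1111110110111110110111
step 3: 0000010110100010110100
step 4: 1111000110001000110001
step 5: 0001010110100010110101
step 6: 0100000110001000110000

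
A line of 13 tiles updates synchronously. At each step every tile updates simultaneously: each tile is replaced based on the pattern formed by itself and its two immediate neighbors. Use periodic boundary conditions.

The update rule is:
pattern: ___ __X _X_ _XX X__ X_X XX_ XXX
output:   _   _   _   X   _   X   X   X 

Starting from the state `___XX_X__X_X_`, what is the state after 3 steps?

step 1: ___XXX____X__
step 2: ___XXX_______
step 3: ___XXX_______

___XXX_______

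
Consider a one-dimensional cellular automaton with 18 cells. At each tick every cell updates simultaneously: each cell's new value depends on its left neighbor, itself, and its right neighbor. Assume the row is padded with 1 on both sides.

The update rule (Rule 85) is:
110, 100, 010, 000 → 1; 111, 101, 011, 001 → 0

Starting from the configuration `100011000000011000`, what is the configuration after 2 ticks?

001100000001100010

tick 1: 111001111111001110
tick 2: 001100000001100010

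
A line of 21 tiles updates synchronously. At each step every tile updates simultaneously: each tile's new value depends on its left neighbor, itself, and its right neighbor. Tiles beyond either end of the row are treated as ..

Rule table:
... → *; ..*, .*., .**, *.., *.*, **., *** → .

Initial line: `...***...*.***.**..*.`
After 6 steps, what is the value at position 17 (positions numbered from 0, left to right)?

*

**.....*.............
...***...************
**.....*.............  (repeats step 1; period 2)
step 6: ...***...************
position 17 holds *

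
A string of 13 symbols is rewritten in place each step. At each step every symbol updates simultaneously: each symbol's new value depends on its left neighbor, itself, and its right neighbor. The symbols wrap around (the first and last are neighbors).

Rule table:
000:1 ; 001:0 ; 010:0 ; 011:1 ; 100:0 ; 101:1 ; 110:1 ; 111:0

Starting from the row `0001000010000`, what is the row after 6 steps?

0111100111100

1100011000111
0101011010100
0010111101001
0001100110000
1101100110111
0111100111100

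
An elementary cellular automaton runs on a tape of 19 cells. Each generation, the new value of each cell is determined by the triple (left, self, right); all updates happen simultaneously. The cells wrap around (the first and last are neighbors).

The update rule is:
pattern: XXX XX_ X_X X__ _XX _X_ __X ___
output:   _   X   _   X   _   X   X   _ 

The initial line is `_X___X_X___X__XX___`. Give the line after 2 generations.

__X__X__X____X__XXX

XXX_XX_XX_XXXX_XX__
__X__X__X____X__XXX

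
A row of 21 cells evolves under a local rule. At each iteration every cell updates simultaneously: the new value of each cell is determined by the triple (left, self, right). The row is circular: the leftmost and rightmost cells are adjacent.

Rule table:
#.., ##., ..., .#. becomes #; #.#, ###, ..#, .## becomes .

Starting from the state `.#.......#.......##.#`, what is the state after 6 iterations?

...#.......##.#.#....

iteration 1: .#######.#######..#.#
iteration 2: .......#.......##.#.#
iteration 3: ######.#######..#.#.#
iteration 4: .....#.......##.#.#..
iteration 5: ####.#######..#.#.###
iteration 6: ...#.......##.#.#....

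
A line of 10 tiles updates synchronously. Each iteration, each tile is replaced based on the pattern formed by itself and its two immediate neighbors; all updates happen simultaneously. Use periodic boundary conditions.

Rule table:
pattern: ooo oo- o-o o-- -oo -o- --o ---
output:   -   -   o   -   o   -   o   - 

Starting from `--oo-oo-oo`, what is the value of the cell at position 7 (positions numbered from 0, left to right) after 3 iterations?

-

iteration 1: -oo-oo-oo-
iteration 2: oo-oo-oo--
iteration 3: o-oo-oo--o
position 7 holds -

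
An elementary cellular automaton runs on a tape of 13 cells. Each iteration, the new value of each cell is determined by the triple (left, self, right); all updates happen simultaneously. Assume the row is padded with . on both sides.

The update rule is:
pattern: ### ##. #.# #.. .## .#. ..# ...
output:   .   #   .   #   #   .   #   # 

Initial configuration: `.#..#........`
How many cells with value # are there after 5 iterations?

iteration 1: #.##.########
iteration 2: ..##.#......#
iteration 3: ####..######.
iteration 4: #..####....##
iteration 5: .###..#######
count of #: 10

10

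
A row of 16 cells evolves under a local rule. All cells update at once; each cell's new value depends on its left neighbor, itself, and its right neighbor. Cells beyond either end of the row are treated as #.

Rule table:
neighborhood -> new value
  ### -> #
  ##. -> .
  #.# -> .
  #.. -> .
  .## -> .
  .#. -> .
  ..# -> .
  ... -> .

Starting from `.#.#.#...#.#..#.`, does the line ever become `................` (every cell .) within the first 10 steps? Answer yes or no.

yes

................
all cells are . at step 1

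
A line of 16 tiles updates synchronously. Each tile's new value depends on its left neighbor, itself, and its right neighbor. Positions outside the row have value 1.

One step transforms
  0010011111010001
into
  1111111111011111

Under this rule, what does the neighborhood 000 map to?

1

At position 13 the neighborhood is 000; the next row has 1 there.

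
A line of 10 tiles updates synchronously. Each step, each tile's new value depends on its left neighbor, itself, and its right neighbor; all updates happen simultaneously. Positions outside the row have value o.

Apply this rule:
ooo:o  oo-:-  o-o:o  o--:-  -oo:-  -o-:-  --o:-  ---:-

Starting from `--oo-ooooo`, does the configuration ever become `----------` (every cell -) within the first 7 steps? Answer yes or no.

----o-oooo
-----o-ooo
------o-oo
-------o-o
--------o-
---------o
----------
all cells are - at step 7

yes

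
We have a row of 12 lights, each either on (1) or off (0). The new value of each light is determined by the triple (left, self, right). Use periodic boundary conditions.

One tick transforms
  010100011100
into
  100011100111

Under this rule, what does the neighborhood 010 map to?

At position 1 the neighborhood is 010; the next row has 0 there.

0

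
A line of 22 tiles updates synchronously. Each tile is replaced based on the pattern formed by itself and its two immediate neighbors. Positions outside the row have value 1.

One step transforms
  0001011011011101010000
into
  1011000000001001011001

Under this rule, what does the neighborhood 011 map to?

0

At position 5 the neighborhood is 011; the next row has 0 there.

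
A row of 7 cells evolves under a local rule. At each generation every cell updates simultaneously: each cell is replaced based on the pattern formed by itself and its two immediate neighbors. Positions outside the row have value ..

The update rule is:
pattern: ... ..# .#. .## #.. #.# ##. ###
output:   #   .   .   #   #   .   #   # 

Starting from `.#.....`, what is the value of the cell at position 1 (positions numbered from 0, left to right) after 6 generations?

..#####
#.#####
..#####  (repeats generation 1; period 2)
generation 6: #.#####
position 1 holds .

.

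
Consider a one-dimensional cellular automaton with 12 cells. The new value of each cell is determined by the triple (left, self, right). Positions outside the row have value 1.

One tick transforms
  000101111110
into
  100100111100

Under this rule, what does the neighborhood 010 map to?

1

At position 3 the neighborhood is 010; the next row has 1 there.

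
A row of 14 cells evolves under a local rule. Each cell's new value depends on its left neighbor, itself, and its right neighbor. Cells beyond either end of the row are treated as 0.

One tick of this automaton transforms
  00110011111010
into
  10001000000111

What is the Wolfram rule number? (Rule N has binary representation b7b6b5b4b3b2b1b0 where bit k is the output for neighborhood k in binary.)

position 7: 111 → 0  (bit 7 = 0)
position 3: 110 → 0  (bit 6 = 0)
position 11: 101 → 1  (bit 5 = 1)
position 4: 100 → 1  (bit 4 = 1)
position 2: 011 → 0  (bit 3 = 0)
position 12: 010 → 1  (bit 2 = 1)
position 1: 001 → 0  (bit 1 = 0)
position 0: 000 → 1  (bit 0 = 1)
bits b7..b0 = 00110101 = 53

53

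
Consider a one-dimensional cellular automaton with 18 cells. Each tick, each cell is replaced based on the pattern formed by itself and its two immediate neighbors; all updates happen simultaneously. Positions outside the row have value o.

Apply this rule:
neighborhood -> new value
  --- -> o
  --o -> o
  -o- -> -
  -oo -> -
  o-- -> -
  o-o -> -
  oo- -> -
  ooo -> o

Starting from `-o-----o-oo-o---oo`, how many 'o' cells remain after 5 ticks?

---oooo-------oo-o
-oo-oo--oooooo----
-------o-oooo--ooo
-oooooo---oo--o-oo
--oooo--oo---o---o
count of o: 8

8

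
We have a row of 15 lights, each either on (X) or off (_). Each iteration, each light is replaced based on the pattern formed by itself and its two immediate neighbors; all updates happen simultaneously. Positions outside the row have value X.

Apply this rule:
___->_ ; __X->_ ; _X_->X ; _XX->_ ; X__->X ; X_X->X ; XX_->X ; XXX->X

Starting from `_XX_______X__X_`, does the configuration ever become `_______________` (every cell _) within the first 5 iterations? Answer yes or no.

X_XX______XX_XX
XX_XX______XX_X
XXX_XX______XX_
XXXX_XX______XX
XXXXX_XX______X
iteration 5 is XXXXX_XX______X, still not uniform _

no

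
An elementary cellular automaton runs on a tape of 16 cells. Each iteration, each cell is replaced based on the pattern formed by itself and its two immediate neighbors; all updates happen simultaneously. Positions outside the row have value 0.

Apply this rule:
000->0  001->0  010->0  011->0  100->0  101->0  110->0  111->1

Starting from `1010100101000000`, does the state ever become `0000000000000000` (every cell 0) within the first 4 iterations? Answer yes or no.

yes

0000000000000000
all cells are 0 at iteration 1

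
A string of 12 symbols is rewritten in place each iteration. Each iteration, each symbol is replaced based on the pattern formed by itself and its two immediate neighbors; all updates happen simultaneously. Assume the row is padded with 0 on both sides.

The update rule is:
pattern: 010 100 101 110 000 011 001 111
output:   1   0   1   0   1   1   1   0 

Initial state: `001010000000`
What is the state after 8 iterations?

100011100001

111110111111
100001100000
101111001111
111000011000
100011110011
101110000110
111000111100
100011100001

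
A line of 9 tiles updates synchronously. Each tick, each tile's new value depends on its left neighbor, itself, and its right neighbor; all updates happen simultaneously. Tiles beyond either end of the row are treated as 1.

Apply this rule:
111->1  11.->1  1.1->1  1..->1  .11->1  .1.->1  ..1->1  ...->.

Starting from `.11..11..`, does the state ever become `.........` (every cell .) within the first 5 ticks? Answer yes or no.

no

111111111
111111111  (fixed point — unchanged through tick 5)
tick 5 is 111111111, still not uniform .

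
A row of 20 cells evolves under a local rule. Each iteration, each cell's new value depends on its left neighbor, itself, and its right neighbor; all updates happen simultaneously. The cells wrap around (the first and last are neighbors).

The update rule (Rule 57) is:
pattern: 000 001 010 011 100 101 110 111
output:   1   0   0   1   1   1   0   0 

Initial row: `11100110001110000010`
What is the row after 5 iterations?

10010101101001111001
01001011010101000101
10100110101010110010
01010101010101101001
10101010101011010100

10101010101011010100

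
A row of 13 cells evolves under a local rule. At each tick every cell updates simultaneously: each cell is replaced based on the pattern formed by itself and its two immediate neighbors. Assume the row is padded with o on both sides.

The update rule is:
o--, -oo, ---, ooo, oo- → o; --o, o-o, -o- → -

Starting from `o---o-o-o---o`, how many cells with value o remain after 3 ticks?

ooo------oo-o
oooooooo-oo-o
oooooooo-oo-o
count of o: 11

11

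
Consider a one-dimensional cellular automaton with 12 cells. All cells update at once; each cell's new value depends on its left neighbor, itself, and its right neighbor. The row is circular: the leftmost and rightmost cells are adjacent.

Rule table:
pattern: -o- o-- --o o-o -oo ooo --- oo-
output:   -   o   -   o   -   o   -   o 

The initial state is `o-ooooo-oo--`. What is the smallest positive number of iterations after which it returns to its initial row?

iteration 1: -o-ooooo-oo-
iteration 2: --o-ooooo-oo
iteration 3: o--o-ooooo-o
iteration 4: oo--o-ooooo-
iteration 5: -oo--o-ooooo
iteration 6: o-oo--o-oooo
iteration 7: oo-oo--o-ooo
iteration 8: ooo-oo--o-oo
iteration 9: oooo-oo--o-o
iteration 10: ooooo-oo--o-
iteration 11: -ooooo-oo--o
iteration 12: o-ooooo-oo--

12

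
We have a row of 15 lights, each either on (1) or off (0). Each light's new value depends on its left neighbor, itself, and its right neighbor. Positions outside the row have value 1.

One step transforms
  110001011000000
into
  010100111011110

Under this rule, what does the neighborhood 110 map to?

1

At position 1 the neighborhood is 110; the next row has 1 there.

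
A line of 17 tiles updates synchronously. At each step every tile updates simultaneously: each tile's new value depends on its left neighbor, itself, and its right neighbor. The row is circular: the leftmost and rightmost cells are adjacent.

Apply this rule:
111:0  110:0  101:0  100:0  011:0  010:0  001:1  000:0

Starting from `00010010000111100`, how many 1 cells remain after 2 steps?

step 1: 00100100001000000
step 2: 01001000010000000
count of 1: 3

3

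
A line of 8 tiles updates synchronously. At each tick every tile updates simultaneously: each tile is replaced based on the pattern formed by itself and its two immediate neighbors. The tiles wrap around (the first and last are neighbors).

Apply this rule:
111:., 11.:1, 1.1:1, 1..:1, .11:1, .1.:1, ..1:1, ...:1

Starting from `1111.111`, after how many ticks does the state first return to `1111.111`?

...111..
1111.111

2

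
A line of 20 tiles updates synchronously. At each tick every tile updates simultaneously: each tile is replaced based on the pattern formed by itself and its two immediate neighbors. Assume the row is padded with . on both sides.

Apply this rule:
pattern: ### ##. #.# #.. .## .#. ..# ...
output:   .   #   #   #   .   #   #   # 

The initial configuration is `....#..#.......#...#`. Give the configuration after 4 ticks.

...................#

tick 1: ####################
tick 2: ...................#
tick 3: ####################  (repeats tick 1; period 2)
tick 4: ...................#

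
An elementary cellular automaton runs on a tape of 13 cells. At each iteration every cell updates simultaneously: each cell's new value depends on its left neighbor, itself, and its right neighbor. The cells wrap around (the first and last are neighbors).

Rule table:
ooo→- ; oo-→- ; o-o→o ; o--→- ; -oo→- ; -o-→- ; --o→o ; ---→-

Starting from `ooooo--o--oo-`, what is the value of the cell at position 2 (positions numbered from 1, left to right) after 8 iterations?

iteration 1: ------o--o--o
iteration 2: -----o--o--o-
iteration 3: ----o--o--o--
iteration 4: ---o--o--o---
iteration 5: --o--o--o----
iteration 6: -o--o--o-----
iteration 7: o--o--o------
iteration 8: --o--o------o
position 2 holds -

-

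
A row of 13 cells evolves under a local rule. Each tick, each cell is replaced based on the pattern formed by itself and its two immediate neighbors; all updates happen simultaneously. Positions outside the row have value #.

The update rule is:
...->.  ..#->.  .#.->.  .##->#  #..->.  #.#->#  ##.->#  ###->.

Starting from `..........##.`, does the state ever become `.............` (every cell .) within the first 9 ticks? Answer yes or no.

yes

..........###
..........#..
.............
all cells are . at tick 3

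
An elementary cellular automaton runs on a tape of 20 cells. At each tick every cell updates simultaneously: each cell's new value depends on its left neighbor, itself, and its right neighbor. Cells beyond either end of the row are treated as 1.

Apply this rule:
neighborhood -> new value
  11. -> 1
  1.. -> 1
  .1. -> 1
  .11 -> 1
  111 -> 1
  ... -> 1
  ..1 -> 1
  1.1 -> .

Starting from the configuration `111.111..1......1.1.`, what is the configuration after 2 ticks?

tick 1: 111.1111111111111.1.
tick 2: 111.1111111111111.1.

111.1111111111111.1.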